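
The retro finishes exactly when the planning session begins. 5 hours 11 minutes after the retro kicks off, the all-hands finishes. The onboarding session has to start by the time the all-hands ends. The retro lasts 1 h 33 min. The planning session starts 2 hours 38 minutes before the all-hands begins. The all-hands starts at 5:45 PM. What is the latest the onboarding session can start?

The planning session starts at 5:45 PM − 158 min = 3:07 PM.
So the retro ends at 3:07 PM.
The retro starts at 3:07 PM − 93 min = 1:34 PM.
The all-hands ends at 1:34 PM + 311 min = 6:45 PM.
The onboarding session is bounded by the all-hands, so the latest it can start is 6:45 PM.

6:45 PM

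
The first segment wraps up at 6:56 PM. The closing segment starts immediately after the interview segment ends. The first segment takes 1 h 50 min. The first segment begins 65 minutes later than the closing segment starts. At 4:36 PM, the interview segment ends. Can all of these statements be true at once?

No

The closing segment starts at 4:36 PM.
The first segment starts at 4:36 PM + 65 min = 5:41 PM.
The first segment ends at 5:41 PM + 110 min = 7:31 PM.
But the first segment is also said to end at 6:56 PM — a 35-minute conflict.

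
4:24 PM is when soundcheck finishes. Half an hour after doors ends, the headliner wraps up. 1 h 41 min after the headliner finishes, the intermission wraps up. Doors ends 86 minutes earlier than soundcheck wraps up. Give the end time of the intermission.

Doors ends at 4:24 PM − 86 min = 2:58 PM.
The headliner ends at 2:58 PM + 30 min = 3:28 PM.
The intermission ends at 3:28 PM + 101 min = 5:09 PM.

5:09 PM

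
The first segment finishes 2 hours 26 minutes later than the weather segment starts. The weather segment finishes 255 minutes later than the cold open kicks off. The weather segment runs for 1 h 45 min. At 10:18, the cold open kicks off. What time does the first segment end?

15:14

The weather segment ends at 10:18 + 255 min = 14:33.
The weather segment starts at 14:33 − 105 min = 12:48.
The first segment ends at 12:48 + 146 min = 15:14.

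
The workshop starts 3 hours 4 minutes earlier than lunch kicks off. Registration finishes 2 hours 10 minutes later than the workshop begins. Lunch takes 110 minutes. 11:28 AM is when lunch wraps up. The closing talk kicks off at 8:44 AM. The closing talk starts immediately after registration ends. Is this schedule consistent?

Lunch starts at 11:28 AM − 110 min = 9:38 AM.
The workshop starts at 9:38 AM − 184 min = 6:34 AM.
Registration ends at 6:34 AM + 130 min = 8:44 AM.
So the closing talk starts at 8:44 AM.
That matches the stated 8:44 AM, so the schedule is consistent.

Yes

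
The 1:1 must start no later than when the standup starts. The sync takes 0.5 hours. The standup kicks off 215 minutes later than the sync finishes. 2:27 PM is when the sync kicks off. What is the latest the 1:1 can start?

The sync ends at 2:27 PM + 30 min = 2:57 PM.
The standup starts at 2:57 PM + 215 min = 6:32 PM.
The 1:1 is bounded by the standup, so the latest it can start is 6:32 PM.

6:32 PM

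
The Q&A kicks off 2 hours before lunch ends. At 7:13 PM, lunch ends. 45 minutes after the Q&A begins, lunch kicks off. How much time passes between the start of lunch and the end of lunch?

1 h 15 min

The Q&A starts at 7:13 PM − 120 min = 5:13 PM.
Lunch starts at 5:13 PM + 45 min = 5:58 PM.
From 5:58 PM to 7:13 PM is 1 h 15 min.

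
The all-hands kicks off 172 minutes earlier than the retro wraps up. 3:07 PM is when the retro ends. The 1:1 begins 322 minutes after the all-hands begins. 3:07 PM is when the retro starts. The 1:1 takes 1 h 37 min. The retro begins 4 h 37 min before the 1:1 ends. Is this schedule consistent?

The all-hands starts at 3:07 PM − 172 min = 12:15 PM.
The 1:1 starts at 12:15 PM + 322 min = 5:37 PM.
The 1:1 ends at 5:37 PM + 97 min = 7:14 PM.
The retro starts at 7:14 PM − 277 min = 2:37 PM.
But the retro is also said to start at 3:07 PM — a 30-minute conflict.

No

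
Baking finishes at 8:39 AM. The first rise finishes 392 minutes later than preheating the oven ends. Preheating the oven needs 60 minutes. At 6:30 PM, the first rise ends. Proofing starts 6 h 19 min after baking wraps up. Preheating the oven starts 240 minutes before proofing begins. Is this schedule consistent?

Yes

Proofing starts at 8:39 AM + 379 min = 2:58 PM.
Preheating the oven starts at 2:58 PM − 240 min = 10:58 AM.
Preheating the oven ends at 10:58 AM + 60 min = 11:58 AM.
The first rise ends at 11:58 AM + 392 min = 6:30 PM.
That matches the stated 6:30 PM, so the schedule is consistent.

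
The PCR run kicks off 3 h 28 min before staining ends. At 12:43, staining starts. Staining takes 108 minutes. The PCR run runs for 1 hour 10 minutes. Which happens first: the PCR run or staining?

Staining ends at 12:43 + 108 min = 14:31.
The PCR run starts at 14:31 − 208 min = 11:03.
The PCR run starts at 11:03 and staining starts at 12:43, so the PCR run is first.

the PCR run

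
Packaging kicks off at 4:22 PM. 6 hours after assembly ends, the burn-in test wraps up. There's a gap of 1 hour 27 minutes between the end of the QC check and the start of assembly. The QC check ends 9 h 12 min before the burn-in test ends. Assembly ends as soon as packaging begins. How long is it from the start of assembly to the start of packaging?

1 hour 45 minutes

Assembly ends at 4:22 PM.
The burn-in test ends at 4:22 PM + 360 min = 10:22 PM.
The QC check ends at 10:22 PM − 552 min = 1:10 PM.
Assembly starts at 1:10 PM + 87 min = 2:37 PM.
From 2:37 PM to 4:22 PM is 1 hour 45 minutes.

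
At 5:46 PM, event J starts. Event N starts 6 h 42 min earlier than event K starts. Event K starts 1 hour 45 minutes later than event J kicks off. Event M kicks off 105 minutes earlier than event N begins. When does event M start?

11:04 AM

Event K starts at 5:46 PM + 105 min = 7:31 PM.
Event N starts at 7:31 PM − 402 min = 12:49 PM.
Event M starts at 12:49 PM − 105 min = 11:04 AM.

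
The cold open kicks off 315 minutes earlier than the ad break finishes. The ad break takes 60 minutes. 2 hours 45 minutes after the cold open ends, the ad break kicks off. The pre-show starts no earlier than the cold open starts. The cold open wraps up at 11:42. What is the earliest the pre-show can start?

The ad break starts at 11:42 + 165 min = 14:27.
The ad break ends at 14:27 + 60 min = 15:27.
The cold open starts at 15:27 − 315 min = 10:12.
The pre-show is bounded by the cold open, so the earliest it can start is 10:12.

10:12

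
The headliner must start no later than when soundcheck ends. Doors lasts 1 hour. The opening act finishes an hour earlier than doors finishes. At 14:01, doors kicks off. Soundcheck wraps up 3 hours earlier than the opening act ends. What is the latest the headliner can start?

Doors ends at 14:01 + 60 min = 15:01.
The opening act ends at 15:01 − 60 min = 14:01.
Soundcheck ends at 14:01 − 180 min = 11:01.
The headliner is bounded by soundcheck, so the latest it can start is 11:01.

11:01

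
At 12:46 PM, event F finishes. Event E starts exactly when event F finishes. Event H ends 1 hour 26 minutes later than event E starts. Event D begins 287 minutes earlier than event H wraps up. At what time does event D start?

Event E starts at 12:46 PM.
Event H ends at 12:46 PM + 86 min = 2:12 PM.
Event D starts at 2:12 PM − 287 min = 9:25 AM.

9:25 AM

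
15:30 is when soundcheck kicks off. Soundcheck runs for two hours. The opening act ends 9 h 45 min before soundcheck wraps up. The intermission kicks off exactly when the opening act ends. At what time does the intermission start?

07:45

Soundcheck ends at 15:30 + 120 min = 17:30.
The opening act ends at 17:30 − 585 min = 07:45.
So the intermission starts at 07:45.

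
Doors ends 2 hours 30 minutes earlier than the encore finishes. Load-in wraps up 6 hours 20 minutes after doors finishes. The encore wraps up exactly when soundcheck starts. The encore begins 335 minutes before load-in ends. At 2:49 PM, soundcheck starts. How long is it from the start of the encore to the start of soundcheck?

1 hour 45 minutes

The encore ends at 2:49 PM.
Doors ends at 2:49 PM − 150 min = 12:19 PM.
Load-in ends at 12:19 PM + 380 min = 6:39 PM.
The encore starts at 6:39 PM − 335 min = 1:04 PM.
From 1:04 PM to 2:49 PM is 1 hour 45 minutes.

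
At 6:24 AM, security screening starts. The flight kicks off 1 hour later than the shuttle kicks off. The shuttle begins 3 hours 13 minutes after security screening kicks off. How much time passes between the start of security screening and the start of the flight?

4 h 13 min

The shuttle starts at 6:24 AM + 193 min = 9:37 AM.
The flight starts at 9:37 AM + 60 min = 10:37 AM.
From 6:24 AM to 10:37 AM is 4 h 13 min.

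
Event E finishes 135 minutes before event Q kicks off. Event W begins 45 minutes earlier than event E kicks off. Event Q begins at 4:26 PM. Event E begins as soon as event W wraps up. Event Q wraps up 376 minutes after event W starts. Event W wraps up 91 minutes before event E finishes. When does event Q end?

6:11 PM

Event E ends at 4:26 PM − 135 min = 2:11 PM.
Event W ends at 2:11 PM − 91 min = 12:40 PM.
So event E starts at 12:40 PM.
Event W starts at 12:40 PM − 45 min = 11:55 AM.
Event Q ends at 11:55 AM + 376 min = 6:11 PM.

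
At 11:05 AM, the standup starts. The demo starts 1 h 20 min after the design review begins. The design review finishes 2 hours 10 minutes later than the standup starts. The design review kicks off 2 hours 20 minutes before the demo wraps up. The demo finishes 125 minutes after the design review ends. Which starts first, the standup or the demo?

The design review ends at 11:05 AM + 130 min = 1:15 PM.
The demo ends at 1:15 PM + 125 min = 3:20 PM.
The design review starts at 3:20 PM − 140 min = 1:00 PM.
The demo starts at 1:00 PM + 80 min = 2:20 PM.
The standup starts at 11:05 AM and the demo starts at 2:20 PM, so the standup is first.

the standup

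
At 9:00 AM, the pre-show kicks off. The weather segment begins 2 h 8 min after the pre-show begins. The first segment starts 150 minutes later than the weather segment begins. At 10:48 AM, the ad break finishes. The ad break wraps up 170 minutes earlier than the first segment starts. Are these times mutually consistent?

Yes

The weather segment starts at 9:00 AM + 128 min = 11:08 AM.
The first segment starts at 11:08 AM + 150 min = 1:38 PM.
The ad break ends at 1:38 PM − 170 min = 10:48 AM.
That matches the stated 10:48 AM, so the schedule is consistent.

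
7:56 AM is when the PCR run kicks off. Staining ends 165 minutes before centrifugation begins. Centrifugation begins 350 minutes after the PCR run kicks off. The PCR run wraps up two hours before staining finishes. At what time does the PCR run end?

Centrifugation starts at 7:56 AM + 350 min = 1:46 PM.
Staining ends at 1:46 PM − 165 min = 11:01 AM.
The PCR run ends at 11:01 AM − 120 min = 9:01 AM.

9:01 AM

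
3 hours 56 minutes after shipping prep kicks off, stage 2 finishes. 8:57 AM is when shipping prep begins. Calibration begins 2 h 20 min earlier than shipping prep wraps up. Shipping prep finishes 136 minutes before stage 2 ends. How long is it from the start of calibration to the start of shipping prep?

Stage 2 ends at 8:57 AM + 236 min = 12:53 PM.
Shipping prep ends at 12:53 PM − 136 min = 10:37 AM.
Calibration starts at 10:37 AM − 140 min = 8:17 AM.
From 8:17 AM to 8:57 AM is 40 minutes.

40 minutes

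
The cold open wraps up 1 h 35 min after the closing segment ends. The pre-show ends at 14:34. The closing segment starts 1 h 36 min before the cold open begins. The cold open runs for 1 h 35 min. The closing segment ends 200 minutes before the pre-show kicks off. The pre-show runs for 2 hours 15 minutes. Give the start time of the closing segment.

The pre-show starts at 14:34 − 135 min = 12:19.
The closing segment ends at 12:19 − 200 min = 08:59.
The cold open ends at 08:59 + 95 min = 10:34.
The cold open starts at 10:34 − 95 min = 08:59.
The closing segment starts at 08:59 − 96 min = 07:23.

07:23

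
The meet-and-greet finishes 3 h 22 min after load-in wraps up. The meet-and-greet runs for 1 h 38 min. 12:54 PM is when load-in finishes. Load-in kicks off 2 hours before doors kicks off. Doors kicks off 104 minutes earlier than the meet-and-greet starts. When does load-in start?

10:54 AM

The meet-and-greet ends at 12:54 PM + 202 min = 4:16 PM.
The meet-and-greet starts at 4:16 PM − 98 min = 2:38 PM.
Doors starts at 2:38 PM − 104 min = 12:54 PM.
Load-in starts at 12:54 PM − 120 min = 10:54 AM.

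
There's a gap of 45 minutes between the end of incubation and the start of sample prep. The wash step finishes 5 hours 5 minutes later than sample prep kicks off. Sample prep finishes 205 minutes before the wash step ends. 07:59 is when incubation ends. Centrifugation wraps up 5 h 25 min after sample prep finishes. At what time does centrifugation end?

15:49

Sample prep starts at 07:59 + 45 min = 08:44.
The wash step ends at 08:44 + 305 min = 13:49.
Sample prep ends at 13:49 − 205 min = 10:24.
Centrifugation ends at 10:24 + 325 min = 15:49.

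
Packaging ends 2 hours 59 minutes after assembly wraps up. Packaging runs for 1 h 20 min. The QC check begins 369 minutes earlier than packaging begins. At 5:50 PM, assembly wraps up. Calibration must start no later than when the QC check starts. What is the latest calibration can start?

Packaging ends at 5:50 PM + 179 min = 8:49 PM.
Packaging starts at 8:49 PM − 80 min = 7:29 PM.
The QC check starts at 7:29 PM − 369 min = 1:20 PM.
Calibration is bounded by the QC check, so the latest it can start is 1:20 PM.

1:20 PM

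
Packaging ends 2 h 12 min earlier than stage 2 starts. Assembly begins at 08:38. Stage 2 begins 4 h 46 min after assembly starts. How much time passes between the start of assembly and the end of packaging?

2 h 34 min

Stage 2 starts at 08:38 + 286 min = 13:24.
Packaging ends at 13:24 − 132 min = 11:12.
From 08:38 to 11:12 is 2 h 34 min.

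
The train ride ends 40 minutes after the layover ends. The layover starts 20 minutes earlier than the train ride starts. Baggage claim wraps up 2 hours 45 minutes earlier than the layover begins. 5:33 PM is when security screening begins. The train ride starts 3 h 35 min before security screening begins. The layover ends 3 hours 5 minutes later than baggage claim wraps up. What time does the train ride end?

2:38 PM

The train ride starts at 5:33 PM − 215 min = 1:58 PM.
The layover starts at 1:58 PM − 20 min = 1:38 PM.
Baggage claim ends at 1:38 PM − 165 min = 10:53 AM.
The layover ends at 10:53 AM + 185 min = 1:58 PM.
The train ride ends at 1:58 PM + 40 min = 2:38 PM.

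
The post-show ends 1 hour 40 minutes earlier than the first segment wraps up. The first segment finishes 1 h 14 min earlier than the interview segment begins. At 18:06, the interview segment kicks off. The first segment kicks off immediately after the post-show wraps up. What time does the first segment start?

The first segment ends at 18:06 − 74 min = 16:52.
The post-show ends at 16:52 − 100 min = 15:12.
So the first segment starts at 15:12.

15:12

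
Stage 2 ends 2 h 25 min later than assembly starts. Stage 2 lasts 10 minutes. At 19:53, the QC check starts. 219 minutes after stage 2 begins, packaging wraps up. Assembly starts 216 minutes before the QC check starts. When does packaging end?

Assembly starts at 19:53 − 216 min = 16:17.
Stage 2 ends at 16:17 + 145 min = 18:42.
Stage 2 starts at 18:42 − 10 min = 18:32.
Packaging ends at 18:32 + 219 min = 22:11.

22:11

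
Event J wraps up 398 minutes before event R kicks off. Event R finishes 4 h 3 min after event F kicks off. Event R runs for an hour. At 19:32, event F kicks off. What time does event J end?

15:57

Event R ends at 19:32 + 243 min = 23:35.
Event R starts at 23:35 − 60 min = 22:35.
Event J ends at 22:35 − 398 min = 15:57.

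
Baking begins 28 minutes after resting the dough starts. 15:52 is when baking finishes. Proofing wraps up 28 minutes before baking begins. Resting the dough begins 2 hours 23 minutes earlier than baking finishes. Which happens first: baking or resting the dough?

resting the dough

Resting the dough starts at 15:52 − 143 min = 13:29.
Baking starts at 13:29 + 28 min = 13:57.
Baking starts at 13:57 and resting the dough starts at 13:29, so resting the dough is first.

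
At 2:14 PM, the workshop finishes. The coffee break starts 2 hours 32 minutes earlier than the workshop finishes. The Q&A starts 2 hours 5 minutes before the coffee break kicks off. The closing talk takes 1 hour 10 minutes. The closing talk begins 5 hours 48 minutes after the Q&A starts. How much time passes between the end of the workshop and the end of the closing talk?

The coffee break starts at 2:14 PM − 152 min = 11:42 AM.
The Q&A starts at 11:42 AM − 125 min = 9:37 AM.
The closing talk starts at 9:37 AM + 348 min = 3:25 PM.
The closing talk ends at 3:25 PM + 70 min = 4:35 PM.
From 2:14 PM to 4:35 PM is 141 minutes.

141 minutes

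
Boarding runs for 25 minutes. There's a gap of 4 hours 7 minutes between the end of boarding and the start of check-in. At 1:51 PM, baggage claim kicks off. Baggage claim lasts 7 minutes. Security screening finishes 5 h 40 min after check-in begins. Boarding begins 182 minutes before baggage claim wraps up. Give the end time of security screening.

Baggage claim ends at 1:51 PM + 7 min = 1:58 PM.
Boarding starts at 1:58 PM − 182 min = 10:56 AM.
Boarding ends at 10:56 AM + 25 min = 11:21 AM.
Check-in starts at 11:21 AM + 247 min = 3:28 PM.
Security screening ends at 3:28 PM + 340 min = 9:08 PM.

9:08 PM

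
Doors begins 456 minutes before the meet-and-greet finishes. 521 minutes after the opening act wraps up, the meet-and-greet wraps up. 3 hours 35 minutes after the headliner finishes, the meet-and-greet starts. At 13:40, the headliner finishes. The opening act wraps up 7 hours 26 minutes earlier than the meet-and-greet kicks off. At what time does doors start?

The meet-and-greet starts at 13:40 + 215 min = 17:15.
The opening act ends at 17:15 − 446 min = 09:49.
The meet-and-greet ends at 09:49 + 521 min = 18:30.
Doors starts at 18:30 − 456 min = 10:54.

10:54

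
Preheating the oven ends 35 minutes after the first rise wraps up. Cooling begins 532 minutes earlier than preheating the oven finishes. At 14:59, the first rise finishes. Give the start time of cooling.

Preheating the oven ends at 14:59 + 35 min = 15:34.
Cooling starts at 15:34 − 532 min = 06:42.

06:42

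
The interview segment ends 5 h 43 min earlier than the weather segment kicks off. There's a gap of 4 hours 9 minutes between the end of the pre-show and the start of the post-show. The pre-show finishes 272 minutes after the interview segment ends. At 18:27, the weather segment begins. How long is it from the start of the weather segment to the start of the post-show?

2 hours 58 minutes

The interview segment ends at 18:27 − 343 min = 12:44.
The pre-show ends at 12:44 + 272 min = 17:16.
The post-show starts at 17:16 + 249 min = 21:25.
From 18:27 to 21:25 is 2 hours 58 minutes.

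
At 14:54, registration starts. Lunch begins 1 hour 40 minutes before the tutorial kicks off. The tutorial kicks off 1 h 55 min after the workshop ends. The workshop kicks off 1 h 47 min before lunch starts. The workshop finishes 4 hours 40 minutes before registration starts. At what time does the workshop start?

08:42

The workshop ends at 14:54 − 280 min = 10:14.
The tutorial starts at 10:14 + 115 min = 12:09.
Lunch starts at 12:09 − 100 min = 10:29.
The workshop starts at 10:29 − 107 min = 08:42.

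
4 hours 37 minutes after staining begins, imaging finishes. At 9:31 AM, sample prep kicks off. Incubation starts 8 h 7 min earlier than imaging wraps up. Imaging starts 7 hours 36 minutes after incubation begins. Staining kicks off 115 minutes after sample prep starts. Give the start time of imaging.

Staining starts at 9:31 AM + 115 min = 11:26 AM.
Imaging ends at 11:26 AM + 277 min = 4:03 PM.
Incubation starts at 4:03 PM − 487 min = 7:56 AM.
Imaging starts at 7:56 AM + 456 min = 3:32 PM.

3:32 PM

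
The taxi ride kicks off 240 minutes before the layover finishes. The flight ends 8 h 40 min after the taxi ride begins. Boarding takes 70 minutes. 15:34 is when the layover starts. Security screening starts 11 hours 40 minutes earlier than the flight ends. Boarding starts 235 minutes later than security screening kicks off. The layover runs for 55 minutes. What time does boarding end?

14:34

The layover ends at 15:34 + 55 min = 16:29.
The taxi ride starts at 16:29 − 240 min = 12:29.
The flight ends at 12:29 + 520 min = 21:09.
Security screening starts at 21:09 − 700 min = 09:29.
Boarding starts at 09:29 + 235 min = 13:24.
Boarding ends at 13:24 + 70 min = 14:34.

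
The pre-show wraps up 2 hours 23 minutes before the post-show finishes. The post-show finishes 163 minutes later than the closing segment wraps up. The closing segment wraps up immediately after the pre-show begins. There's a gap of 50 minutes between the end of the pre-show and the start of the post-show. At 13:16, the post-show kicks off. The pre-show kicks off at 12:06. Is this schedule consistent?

Yes

The closing segment ends at 12:06.
The post-show ends at 12:06 + 163 min = 14:49.
The pre-show ends at 14:49 − 143 min = 12:26.
The post-show starts at 12:26 + 50 min = 13:16.
That matches the stated 13:16, so the schedule is consistent.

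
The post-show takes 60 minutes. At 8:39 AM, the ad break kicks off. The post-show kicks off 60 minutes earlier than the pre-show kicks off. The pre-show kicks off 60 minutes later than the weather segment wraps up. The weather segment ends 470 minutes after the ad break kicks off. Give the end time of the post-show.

5:29 PM

The weather segment ends at 8:39 AM + 470 min = 4:29 PM.
The pre-show starts at 4:29 PM + 60 min = 5:29 PM.
The post-show starts at 5:29 PM − 60 min = 4:29 PM.
The post-show ends at 4:29 PM + 60 min = 5:29 PM.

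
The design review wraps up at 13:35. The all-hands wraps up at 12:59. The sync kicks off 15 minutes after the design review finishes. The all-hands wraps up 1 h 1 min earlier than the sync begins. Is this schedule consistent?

No

The sync starts at 13:35 + 15 min = 13:50.
The all-hands ends at 13:50 − 61 min = 12:49.
But the all-hands is also said to end at 12:59 — a 10-minute conflict.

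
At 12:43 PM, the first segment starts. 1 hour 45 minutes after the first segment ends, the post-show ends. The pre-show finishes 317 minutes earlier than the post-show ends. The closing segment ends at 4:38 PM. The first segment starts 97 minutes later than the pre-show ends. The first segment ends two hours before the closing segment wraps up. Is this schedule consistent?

Yes

The first segment ends at 4:38 PM − 120 min = 2:38 PM.
The post-show ends at 2:38 PM + 105 min = 4:23 PM.
The pre-show ends at 4:23 PM − 317 min = 11:06 AM.
The first segment starts at 11:06 AM + 97 min = 12:43 PM.
That matches the stated 12:43 PM, so the schedule is consistent.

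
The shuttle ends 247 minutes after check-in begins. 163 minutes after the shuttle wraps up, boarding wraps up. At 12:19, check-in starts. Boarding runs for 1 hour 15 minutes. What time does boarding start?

17:54

The shuttle ends at 12:19 + 247 min = 16:26.
Boarding ends at 16:26 + 163 min = 19:09.
Boarding starts at 19:09 − 75 min = 17:54.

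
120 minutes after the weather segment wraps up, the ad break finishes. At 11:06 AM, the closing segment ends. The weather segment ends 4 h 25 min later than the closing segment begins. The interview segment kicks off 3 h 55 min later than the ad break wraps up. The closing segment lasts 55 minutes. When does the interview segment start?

The closing segment starts at 11:06 AM − 55 min = 10:11 AM.
The weather segment ends at 10:11 AM + 265 min = 2:36 PM.
The ad break ends at 2:36 PM + 120 min = 4:36 PM.
The interview segment starts at 4:36 PM + 235 min = 8:31 PM.

8:31 PM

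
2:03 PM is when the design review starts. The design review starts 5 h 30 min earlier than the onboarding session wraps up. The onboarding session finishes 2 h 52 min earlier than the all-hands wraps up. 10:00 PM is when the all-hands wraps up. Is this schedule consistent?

No

The onboarding session ends at 10:00 PM − 172 min = 7:08 PM.
The design review starts at 7:08 PM − 330 min = 1:38 PM.
But the design review is also said to start at 2:03 PM — a 25-minute conflict.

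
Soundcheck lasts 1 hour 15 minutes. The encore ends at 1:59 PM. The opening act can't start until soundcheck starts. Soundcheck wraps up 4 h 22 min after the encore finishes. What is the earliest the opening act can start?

5:06 PM

Soundcheck ends at 1:59 PM + 262 min = 6:21 PM.
Soundcheck starts at 6:21 PM − 75 min = 5:06 PM.
The opening act is bounded by soundcheck, so the earliest it can start is 5:06 PM.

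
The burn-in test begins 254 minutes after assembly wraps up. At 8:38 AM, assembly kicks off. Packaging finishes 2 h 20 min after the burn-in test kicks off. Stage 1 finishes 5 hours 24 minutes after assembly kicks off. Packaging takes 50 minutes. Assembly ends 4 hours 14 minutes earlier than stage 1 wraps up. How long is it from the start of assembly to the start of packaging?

Stage 1 ends at 8:38 AM + 324 min = 2:02 PM.
Assembly ends at 2:02 PM − 254 min = 9:48 AM.
The burn-in test starts at 9:48 AM + 254 min = 2:02 PM.
Packaging ends at 2:02 PM + 140 min = 4:22 PM.
Packaging starts at 4:22 PM − 50 min = 3:32 PM.
From 8:38 AM to 3:32 PM is 414 minutes.

414 minutes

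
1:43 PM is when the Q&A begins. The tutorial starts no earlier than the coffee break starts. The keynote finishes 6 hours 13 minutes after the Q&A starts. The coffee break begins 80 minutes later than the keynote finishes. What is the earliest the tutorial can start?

9:16 PM

The keynote ends at 1:43 PM + 373 min = 7:56 PM.
The coffee break starts at 7:56 PM + 80 min = 9:16 PM.
The tutorial is bounded by the coffee break, so the earliest it can start is 9:16 PM.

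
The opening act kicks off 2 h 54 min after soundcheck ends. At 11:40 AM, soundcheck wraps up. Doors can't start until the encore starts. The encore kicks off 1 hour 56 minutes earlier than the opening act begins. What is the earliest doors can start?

12:38 PM

The opening act starts at 11:40 AM + 174 min = 2:34 PM.
The encore starts at 2:34 PM − 116 min = 12:38 PM.
Doors is bounded by the encore, so the earliest it can start is 12:38 PM.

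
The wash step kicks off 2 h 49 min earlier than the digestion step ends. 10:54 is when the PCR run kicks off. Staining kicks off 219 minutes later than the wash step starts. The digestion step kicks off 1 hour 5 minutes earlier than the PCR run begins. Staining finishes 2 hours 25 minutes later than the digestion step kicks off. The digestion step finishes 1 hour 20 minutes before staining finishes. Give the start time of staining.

The digestion step starts at 10:54 − 65 min = 09:49.
Staining ends at 09:49 + 145 min = 12:14.
The digestion step ends at 12:14 − 80 min = 10:54.
The wash step starts at 10:54 − 169 min = 08:05.
Staining starts at 08:05 + 219 min = 11:44.

11:44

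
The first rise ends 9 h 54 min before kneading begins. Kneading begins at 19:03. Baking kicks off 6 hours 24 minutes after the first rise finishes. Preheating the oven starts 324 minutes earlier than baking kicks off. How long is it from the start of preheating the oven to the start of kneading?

8 hours 54 minutes

The first rise ends at 19:03 − 594 min = 09:09.
Baking starts at 09:09 + 384 min = 15:33.
Preheating the oven starts at 15:33 − 324 min = 10:09.
From 10:09 to 19:03 is 8 hours 54 minutes.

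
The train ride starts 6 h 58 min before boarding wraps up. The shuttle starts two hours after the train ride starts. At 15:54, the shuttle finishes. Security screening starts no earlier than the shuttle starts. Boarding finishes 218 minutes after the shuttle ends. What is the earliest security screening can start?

Boarding ends at 15:54 + 218 min = 19:32.
The train ride starts at 19:32 − 418 min = 12:34.
The shuttle starts at 12:34 + 120 min = 14:34.
Security screening is bounded by the shuttle, so the earliest it can start is 14:34.

14:34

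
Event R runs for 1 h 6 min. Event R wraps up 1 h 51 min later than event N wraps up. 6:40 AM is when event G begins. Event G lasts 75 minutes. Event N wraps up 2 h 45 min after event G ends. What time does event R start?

11:25 AM

Event G ends at 6:40 AM + 75 min = 7:55 AM.
Event N ends at 7:55 AM + 165 min = 10:40 AM.
Event R ends at 10:40 AM + 111 min = 12:31 PM.
Event R starts at 12:31 PM − 66 min = 11:25 AM.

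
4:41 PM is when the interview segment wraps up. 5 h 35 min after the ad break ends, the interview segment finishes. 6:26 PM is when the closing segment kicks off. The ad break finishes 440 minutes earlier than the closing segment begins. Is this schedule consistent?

The ad break ends at 6:26 PM − 440 min = 11:06 AM.
The interview segment ends at 11:06 AM + 335 min = 4:41 PM.
That matches the stated 4:41 PM, so the schedule is consistent.

Yes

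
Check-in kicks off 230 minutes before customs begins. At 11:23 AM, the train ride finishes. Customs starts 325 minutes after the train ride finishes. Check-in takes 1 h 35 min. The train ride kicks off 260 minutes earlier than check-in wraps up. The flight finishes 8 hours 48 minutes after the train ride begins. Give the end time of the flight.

Customs starts at 11:23 AM + 325 min = 4:48 PM.
Check-in starts at 4:48 PM − 230 min = 12:58 PM.
Check-in ends at 12:58 PM + 95 min = 2:33 PM.
The train ride starts at 2:33 PM − 260 min = 10:13 AM.
The flight ends at 10:13 AM + 528 min = 7:01 PM.

7:01 PM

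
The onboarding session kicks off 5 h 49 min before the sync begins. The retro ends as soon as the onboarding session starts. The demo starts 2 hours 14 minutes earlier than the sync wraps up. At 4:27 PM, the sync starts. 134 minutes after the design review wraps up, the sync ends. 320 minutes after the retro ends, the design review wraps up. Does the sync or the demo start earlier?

the demo

The onboarding session starts at 4:27 PM − 349 min = 10:38 AM.
So the retro ends at 10:38 AM.
The design review ends at 10:38 AM + 320 min = 3:58 PM.
The sync ends at 3:58 PM + 134 min = 6:12 PM.
The demo starts at 6:12 PM − 134 min = 3:58 PM.
The sync starts at 4:27 PM and the demo starts at 3:58 PM, so the demo is first.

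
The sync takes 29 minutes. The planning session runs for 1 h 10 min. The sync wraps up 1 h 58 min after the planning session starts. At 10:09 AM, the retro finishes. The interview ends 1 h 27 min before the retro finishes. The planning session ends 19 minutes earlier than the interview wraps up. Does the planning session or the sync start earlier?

the planning session

The interview ends at 10:09 AM − 87 min = 8:42 AM.
The planning session ends at 8:42 AM − 19 min = 8:23 AM.
The planning session starts at 8:23 AM − 70 min = 7:13 AM.
The sync ends at 7:13 AM + 118 min = 9:11 AM.
The sync starts at 9:11 AM − 29 min = 8:42 AM.
The planning session starts at 7:13 AM and the sync starts at 8:42 AM, so the planning session is first.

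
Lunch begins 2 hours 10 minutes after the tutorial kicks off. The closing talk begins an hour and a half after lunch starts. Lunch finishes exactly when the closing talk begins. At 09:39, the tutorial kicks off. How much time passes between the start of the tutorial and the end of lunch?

3 hours 40 minutes

Lunch starts at 09:39 + 130 min = 11:49.
The closing talk starts at 11:49 + 90 min = 13:19.
So lunch ends at 13:19.
From 09:39 to 13:19 is 3 hours 40 minutes.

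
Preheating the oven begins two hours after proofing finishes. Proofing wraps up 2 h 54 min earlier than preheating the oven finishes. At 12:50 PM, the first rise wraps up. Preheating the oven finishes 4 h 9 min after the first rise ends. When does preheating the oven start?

4:05 PM

Preheating the oven ends at 12:50 PM + 249 min = 4:59 PM.
Proofing ends at 4:59 PM − 174 min = 2:05 PM.
Preheating the oven starts at 2:05 PM + 120 min = 4:05 PM.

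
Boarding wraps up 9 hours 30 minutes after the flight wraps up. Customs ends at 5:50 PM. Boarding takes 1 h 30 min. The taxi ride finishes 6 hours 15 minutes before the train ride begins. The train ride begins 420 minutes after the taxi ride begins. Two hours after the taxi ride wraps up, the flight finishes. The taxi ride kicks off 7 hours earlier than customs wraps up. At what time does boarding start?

9:35 PM

The taxi ride starts at 5:50 PM − 420 min = 10:50 AM.
The train ride starts at 10:50 AM + 420 min = 5:50 PM.
The taxi ride ends at 5:50 PM − 375 min = 11:35 AM.
The flight ends at 11:35 AM + 120 min = 1:35 PM.
Boarding ends at 1:35 PM + 570 min = 11:05 PM.
Boarding starts at 11:05 PM − 90 min = 9:35 PM.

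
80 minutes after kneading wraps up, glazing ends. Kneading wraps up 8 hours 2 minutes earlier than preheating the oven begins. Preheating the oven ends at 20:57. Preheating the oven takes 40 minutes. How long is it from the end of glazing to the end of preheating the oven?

Preheating the oven starts at 20:57 − 40 min = 20:17.
Kneading ends at 20:17 − 482 min = 12:15.
Glazing ends at 12:15 + 80 min = 13:35.
From 13:35 to 20:57 is 7 hours 22 minutes.

7 hours 22 minutes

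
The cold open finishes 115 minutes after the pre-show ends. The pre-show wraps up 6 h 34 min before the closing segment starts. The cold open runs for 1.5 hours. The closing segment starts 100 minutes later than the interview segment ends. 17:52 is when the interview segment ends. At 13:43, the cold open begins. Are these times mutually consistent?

No

The closing segment starts at 17:52 + 100 min = 19:32.
The pre-show ends at 19:32 − 394 min = 12:58.
The cold open ends at 12:58 + 115 min = 14:53.
The cold open starts at 14:53 − 90 min = 13:23.
But the cold open is also said to start at 13:43 — a 20-minute conflict.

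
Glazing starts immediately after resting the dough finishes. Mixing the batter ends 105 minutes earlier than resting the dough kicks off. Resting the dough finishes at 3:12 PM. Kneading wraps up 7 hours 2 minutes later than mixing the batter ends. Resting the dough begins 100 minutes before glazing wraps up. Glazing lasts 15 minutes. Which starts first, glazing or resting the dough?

Glazing starts at 3:12 PM.
Glazing ends at 3:12 PM + 15 min = 3:27 PM.
Resting the dough starts at 3:27 PM − 100 min = 1:47 PM.
Glazing starts at 3:12 PM and resting the dough starts at 1:47 PM, so resting the dough is first.

resting the dough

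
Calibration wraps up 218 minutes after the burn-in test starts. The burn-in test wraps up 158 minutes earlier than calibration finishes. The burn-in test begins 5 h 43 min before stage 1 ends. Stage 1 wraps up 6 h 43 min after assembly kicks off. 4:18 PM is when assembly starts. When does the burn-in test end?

Stage 1 ends at 4:18 PM + 403 min = 11:01 PM.
The burn-in test starts at 11:01 PM − 343 min = 5:18 PM.
Calibration ends at 5:18 PM + 218 min = 8:56 PM.
The burn-in test ends at 8:56 PM − 158 min = 6:18 PM.

6:18 PM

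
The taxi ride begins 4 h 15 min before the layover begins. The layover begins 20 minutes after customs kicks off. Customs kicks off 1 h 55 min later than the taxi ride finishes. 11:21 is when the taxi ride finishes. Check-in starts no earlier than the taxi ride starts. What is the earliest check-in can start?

Customs starts at 11:21 + 115 min = 13:16.
The layover starts at 13:16 + 20 min = 13:36.
The taxi ride starts at 13:36 − 255 min = 09:21.
Check-in is bounded by the taxi ride, so the earliest it can start is 09:21.

09:21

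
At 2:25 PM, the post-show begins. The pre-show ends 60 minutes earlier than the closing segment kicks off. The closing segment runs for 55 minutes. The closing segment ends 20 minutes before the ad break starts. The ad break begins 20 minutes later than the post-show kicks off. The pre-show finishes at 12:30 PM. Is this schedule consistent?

The ad break starts at 2:25 PM + 20 min = 2:45 PM.
The closing segment ends at 2:45 PM − 20 min = 2:25 PM.
The closing segment starts at 2:25 PM − 55 min = 1:30 PM.
The pre-show ends at 1:30 PM − 60 min = 12:30 PM.
That matches the stated 12:30 PM, so the schedule is consistent.

Yes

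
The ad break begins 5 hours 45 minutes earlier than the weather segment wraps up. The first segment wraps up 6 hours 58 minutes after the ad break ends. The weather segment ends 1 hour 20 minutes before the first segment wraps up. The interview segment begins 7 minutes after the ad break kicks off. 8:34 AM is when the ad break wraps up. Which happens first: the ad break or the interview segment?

the ad break

The first segment ends at 8:34 AM + 418 min = 3:32 PM.
The weather segment ends at 3:32 PM − 80 min = 2:12 PM.
The ad break starts at 2:12 PM − 345 min = 8:27 AM.
The interview segment starts at 8:27 AM + 7 min = 8:34 AM.
The ad break starts at 8:27 AM and the interview segment starts at 8:34 AM, so the ad break is first.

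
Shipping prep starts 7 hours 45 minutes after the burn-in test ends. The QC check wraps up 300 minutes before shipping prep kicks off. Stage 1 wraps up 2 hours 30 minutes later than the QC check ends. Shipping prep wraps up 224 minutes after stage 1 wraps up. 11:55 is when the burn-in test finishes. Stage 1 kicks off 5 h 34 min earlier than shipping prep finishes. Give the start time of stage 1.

15:20

Shipping prep starts at 11:55 + 465 min = 19:40.
The QC check ends at 19:40 − 300 min = 14:40.
Stage 1 ends at 14:40 + 150 min = 17:10.
Shipping prep ends at 17:10 + 224 min = 20:54.
Stage 1 starts at 20:54 − 334 min = 15:20.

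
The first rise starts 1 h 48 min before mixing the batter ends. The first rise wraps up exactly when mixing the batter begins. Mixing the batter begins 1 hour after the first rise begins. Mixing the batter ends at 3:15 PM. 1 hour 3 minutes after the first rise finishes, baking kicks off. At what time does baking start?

3:30 PM

The first rise starts at 3:15 PM − 108 min = 1:27 PM.
Mixing the batter starts at 1:27 PM + 60 min = 2:27 PM.
So the first rise ends at 2:27 PM.
Baking starts at 2:27 PM + 63 min = 3:30 PM.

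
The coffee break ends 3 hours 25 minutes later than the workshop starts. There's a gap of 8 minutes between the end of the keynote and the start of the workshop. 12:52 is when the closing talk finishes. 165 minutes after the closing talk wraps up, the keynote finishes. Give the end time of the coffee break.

19:10

The keynote ends at 12:52 + 165 min = 15:37.
The workshop starts at 15:37 + 8 min = 15:45.
The coffee break ends at 15:45 + 205 min = 19:10.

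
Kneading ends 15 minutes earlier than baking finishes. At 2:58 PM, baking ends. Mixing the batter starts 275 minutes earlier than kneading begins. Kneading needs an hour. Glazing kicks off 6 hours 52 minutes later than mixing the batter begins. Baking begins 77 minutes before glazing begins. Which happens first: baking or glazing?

baking

Kneading ends at 2:58 PM − 15 min = 2:43 PM.
Kneading starts at 2:43 PM − 60 min = 1:43 PM.
Mixing the batter starts at 1:43 PM − 275 min = 9:08 AM.
Glazing starts at 9:08 AM + 412 min = 4:00 PM.
Baking starts at 4:00 PM − 77 min = 2:43 PM.
Baking starts at 2:43 PM and glazing starts at 4:00 PM, so baking is first.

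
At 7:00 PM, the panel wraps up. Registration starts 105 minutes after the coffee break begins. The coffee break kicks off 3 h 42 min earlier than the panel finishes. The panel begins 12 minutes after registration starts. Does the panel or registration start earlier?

registration

The coffee break starts at 7:00 PM − 222 min = 3:18 PM.
Registration starts at 3:18 PM + 105 min = 5:03 PM.
The panel starts at 5:03 PM + 12 min = 5:15 PM.
The panel starts at 5:15 PM and registration starts at 5:03 PM, so registration is first.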